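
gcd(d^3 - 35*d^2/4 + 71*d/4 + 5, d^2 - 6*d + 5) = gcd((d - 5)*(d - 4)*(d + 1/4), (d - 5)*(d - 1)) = d - 5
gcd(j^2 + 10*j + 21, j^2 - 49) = j + 7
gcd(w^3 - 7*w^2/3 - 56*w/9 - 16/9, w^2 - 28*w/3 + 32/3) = 1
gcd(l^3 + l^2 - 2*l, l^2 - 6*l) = l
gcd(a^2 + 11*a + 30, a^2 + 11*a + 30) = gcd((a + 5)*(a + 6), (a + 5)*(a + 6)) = a^2 + 11*a + 30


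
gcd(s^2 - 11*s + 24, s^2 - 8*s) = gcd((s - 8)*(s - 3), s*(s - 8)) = s - 8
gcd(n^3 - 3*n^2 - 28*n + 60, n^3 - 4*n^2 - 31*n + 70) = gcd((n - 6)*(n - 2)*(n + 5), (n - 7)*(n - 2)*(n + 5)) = n^2 + 3*n - 10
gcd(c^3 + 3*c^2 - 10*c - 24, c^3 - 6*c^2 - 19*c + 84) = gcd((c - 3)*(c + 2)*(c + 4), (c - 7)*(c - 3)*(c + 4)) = c^2 + c - 12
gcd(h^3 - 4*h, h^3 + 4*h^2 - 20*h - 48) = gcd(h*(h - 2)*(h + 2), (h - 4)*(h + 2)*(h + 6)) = h + 2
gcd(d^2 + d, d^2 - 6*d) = d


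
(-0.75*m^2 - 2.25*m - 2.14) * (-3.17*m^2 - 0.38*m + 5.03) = 2.3775*m^4 + 7.4175*m^3 + 3.8663*m^2 - 10.5043*m - 10.7642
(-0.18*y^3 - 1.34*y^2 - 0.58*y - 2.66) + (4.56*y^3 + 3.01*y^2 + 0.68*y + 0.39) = 4.38*y^3 + 1.67*y^2 + 0.1*y - 2.27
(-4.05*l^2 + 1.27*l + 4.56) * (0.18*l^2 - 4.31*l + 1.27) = -0.729*l^4 + 17.6841*l^3 - 9.7964*l^2 - 18.0407*l + 5.7912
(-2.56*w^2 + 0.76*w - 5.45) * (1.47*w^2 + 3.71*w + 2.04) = -3.7632*w^4 - 8.3804*w^3 - 10.4143*w^2 - 18.6691*w - 11.118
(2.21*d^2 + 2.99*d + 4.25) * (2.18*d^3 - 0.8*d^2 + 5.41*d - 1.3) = 4.8178*d^5 + 4.7502*d^4 + 18.8291*d^3 + 9.9029*d^2 + 19.1055*d - 5.525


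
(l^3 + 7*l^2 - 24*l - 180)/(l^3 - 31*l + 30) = (l + 6)/(l - 1)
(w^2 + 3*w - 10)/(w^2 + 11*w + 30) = (w - 2)/(w + 6)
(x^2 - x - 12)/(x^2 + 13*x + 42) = (x^2 - x - 12)/(x^2 + 13*x + 42)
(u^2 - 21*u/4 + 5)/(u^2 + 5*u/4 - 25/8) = 2*(u - 4)/(2*u + 5)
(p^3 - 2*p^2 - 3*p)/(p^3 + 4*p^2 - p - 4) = p*(p - 3)/(p^2 + 3*p - 4)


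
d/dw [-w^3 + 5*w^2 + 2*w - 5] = -3*w^2 + 10*w + 2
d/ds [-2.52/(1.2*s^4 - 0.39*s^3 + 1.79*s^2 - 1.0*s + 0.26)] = (12.096*s^3 - 2.9484*s^2 + 9.0216*s - 2.52)/(1.2*s^4 - 0.39*s^3 + 1.79*s^2 - 1.0*s + 0.26)^2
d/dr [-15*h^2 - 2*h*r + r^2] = -2*h + 2*r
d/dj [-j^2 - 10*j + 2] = -2*j - 10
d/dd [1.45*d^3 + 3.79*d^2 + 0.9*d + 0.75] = 4.35*d^2 + 7.58*d + 0.9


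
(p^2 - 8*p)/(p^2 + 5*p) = (p - 8)/(p + 5)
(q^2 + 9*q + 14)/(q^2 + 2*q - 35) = (q + 2)/(q - 5)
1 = 1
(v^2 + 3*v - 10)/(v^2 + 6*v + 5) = (v - 2)/(v + 1)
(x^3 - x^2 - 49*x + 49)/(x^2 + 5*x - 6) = (x^2 - 49)/(x + 6)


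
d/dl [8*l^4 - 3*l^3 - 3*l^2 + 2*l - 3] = 32*l^3 - 9*l^2 - 6*l + 2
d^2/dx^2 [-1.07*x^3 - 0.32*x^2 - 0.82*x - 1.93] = -6.42*x - 0.64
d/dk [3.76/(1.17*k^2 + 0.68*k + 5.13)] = (-8.7984*k - 2.5568)/(1.17*k^2 + 0.68*k + 5.13)^2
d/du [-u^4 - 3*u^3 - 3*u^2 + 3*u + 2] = -4*u^3 - 9*u^2 - 6*u + 3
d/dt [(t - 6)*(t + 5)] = 2*t - 1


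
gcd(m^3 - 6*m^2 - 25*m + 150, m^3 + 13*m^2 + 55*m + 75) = m + 5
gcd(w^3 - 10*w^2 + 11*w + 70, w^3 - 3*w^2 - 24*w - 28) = w^2 - 5*w - 14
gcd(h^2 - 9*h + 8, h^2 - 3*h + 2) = h - 1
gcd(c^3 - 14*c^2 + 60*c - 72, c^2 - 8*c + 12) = c^2 - 8*c + 12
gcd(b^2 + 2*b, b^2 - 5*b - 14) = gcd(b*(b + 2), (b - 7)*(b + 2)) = b + 2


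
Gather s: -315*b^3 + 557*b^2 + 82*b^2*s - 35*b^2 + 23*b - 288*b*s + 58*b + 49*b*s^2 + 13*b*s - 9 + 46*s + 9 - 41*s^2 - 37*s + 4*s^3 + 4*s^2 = -315*b^3 + 522*b^2 + 81*b + 4*s^3 + s^2*(49*b - 37) + s*(82*b^2 - 275*b + 9)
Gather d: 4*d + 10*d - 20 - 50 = 14*d - 70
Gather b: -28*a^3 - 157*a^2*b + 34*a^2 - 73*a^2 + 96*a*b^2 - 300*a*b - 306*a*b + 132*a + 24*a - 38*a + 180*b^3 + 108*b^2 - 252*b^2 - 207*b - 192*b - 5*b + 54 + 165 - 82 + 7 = -28*a^3 - 39*a^2 + 118*a + 180*b^3 + b^2*(96*a - 144) + b*(-157*a^2 - 606*a - 404) + 144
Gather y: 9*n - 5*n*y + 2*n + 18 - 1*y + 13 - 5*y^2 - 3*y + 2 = 11*n - 5*y^2 + y*(-5*n - 4) + 33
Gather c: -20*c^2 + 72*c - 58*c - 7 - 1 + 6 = -20*c^2 + 14*c - 2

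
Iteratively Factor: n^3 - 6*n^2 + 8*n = (n)*(n^2 - 6*n + 8) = n*(n - 4)*(n - 2)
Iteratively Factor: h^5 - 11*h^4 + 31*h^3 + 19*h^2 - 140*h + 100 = (h - 1)*(h^4 - 10*h^3 + 21*h^2 + 40*h - 100) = (h - 5)*(h - 1)*(h^3 - 5*h^2 - 4*h + 20) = (h - 5)^2*(h - 1)*(h^2 - 4) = (h - 5)^2*(h - 1)*(h + 2)*(h - 2)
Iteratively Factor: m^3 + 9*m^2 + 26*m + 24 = (m + 2)*(m^2 + 7*m + 12) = (m + 2)*(m + 3)*(m + 4)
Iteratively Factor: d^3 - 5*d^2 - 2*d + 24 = (d - 3)*(d^2 - 2*d - 8) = (d - 3)*(d + 2)*(d - 4)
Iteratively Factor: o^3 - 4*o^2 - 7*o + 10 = (o - 1)*(o^2 - 3*o - 10) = (o - 5)*(o - 1)*(o + 2)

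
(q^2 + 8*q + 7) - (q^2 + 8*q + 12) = -5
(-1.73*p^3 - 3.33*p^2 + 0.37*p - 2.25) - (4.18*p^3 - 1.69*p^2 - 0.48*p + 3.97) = -5.91*p^3 - 1.64*p^2 + 0.85*p - 6.22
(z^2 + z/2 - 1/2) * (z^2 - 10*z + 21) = z^4 - 19*z^3/2 + 31*z^2/2 + 31*z/2 - 21/2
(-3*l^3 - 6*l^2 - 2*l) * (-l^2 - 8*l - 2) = 3*l^5 + 30*l^4 + 56*l^3 + 28*l^2 + 4*l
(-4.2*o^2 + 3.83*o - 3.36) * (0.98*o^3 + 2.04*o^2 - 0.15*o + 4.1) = -4.116*o^5 - 4.8146*o^4 + 5.1504*o^3 - 24.6489*o^2 + 16.207*o - 13.776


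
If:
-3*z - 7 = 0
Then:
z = -7/3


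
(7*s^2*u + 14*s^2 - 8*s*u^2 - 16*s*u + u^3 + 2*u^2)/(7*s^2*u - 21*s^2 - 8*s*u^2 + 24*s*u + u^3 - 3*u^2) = (u + 2)/(u - 3)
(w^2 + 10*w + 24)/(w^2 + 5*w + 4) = (w + 6)/(w + 1)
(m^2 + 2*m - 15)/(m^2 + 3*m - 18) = (m + 5)/(m + 6)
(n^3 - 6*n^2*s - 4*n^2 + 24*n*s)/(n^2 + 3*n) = (n^2 - 6*n*s - 4*n + 24*s)/(n + 3)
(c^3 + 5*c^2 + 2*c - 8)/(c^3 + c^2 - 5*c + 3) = (c^2 + 6*c + 8)/(c^2 + 2*c - 3)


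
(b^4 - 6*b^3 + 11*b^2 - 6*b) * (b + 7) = b^5 + b^4 - 31*b^3 + 71*b^2 - 42*b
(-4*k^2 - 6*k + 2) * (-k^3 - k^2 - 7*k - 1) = 4*k^5 + 10*k^4 + 32*k^3 + 44*k^2 - 8*k - 2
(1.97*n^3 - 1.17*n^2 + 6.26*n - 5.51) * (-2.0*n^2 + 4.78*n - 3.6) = -3.94*n^5 + 11.7566*n^4 - 25.2046*n^3 + 45.1548*n^2 - 48.8738*n + 19.836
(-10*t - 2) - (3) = -10*t - 5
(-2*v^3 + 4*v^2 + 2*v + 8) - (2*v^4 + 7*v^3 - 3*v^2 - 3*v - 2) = -2*v^4 - 9*v^3 + 7*v^2 + 5*v + 10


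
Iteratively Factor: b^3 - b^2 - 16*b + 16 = (b - 4)*(b^2 + 3*b - 4) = (b - 4)*(b - 1)*(b + 4)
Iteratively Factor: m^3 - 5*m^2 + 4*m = (m)*(m^2 - 5*m + 4) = m*(m - 1)*(m - 4)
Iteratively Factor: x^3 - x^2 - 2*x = (x - 2)*(x^2 + x) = (x - 2)*(x + 1)*(x)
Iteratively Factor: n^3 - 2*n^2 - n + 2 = (n - 1)*(n^2 - n - 2) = (n - 2)*(n - 1)*(n + 1)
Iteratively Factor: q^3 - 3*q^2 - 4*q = (q - 4)*(q^2 + q) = q*(q - 4)*(q + 1)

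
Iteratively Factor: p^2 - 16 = (p - 4)*(p + 4)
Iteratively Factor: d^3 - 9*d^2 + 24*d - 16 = (d - 4)*(d^2 - 5*d + 4) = (d - 4)*(d - 1)*(d - 4)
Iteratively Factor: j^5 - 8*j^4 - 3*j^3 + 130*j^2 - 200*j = (j - 5)*(j^4 - 3*j^3 - 18*j^2 + 40*j) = (j - 5)^2*(j^3 + 2*j^2 - 8*j) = (j - 5)^2*(j - 2)*(j^2 + 4*j) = j*(j - 5)^2*(j - 2)*(j + 4)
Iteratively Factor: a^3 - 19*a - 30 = (a - 5)*(a^2 + 5*a + 6) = (a - 5)*(a + 3)*(a + 2)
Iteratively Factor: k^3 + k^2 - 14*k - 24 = (k + 3)*(k^2 - 2*k - 8) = (k + 2)*(k + 3)*(k - 4)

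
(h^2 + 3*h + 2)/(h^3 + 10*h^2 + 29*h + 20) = (h + 2)/(h^2 + 9*h + 20)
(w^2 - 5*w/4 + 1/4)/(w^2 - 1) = (w - 1/4)/(w + 1)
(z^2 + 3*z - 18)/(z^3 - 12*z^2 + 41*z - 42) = (z + 6)/(z^2 - 9*z + 14)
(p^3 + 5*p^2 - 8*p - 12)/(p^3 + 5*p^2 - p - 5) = (p^2 + 4*p - 12)/(p^2 + 4*p - 5)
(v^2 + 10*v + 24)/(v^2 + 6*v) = (v + 4)/v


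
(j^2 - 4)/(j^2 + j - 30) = (j^2 - 4)/(j^2 + j - 30)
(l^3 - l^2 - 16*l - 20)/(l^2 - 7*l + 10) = (l^2 + 4*l + 4)/(l - 2)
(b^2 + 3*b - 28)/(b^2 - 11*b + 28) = (b + 7)/(b - 7)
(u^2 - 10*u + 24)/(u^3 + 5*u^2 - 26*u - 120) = (u^2 - 10*u + 24)/(u^3 + 5*u^2 - 26*u - 120)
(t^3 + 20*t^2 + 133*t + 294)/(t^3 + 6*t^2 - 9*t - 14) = (t^2 + 13*t + 42)/(t^2 - t - 2)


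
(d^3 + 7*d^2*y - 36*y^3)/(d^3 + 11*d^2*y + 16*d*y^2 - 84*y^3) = (d + 3*y)/(d + 7*y)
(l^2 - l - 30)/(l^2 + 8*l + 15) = (l - 6)/(l + 3)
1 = 1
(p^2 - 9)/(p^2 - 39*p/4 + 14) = 4*(p^2 - 9)/(4*p^2 - 39*p + 56)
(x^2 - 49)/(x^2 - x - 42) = (x + 7)/(x + 6)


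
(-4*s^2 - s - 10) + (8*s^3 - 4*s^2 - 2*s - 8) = 8*s^3 - 8*s^2 - 3*s - 18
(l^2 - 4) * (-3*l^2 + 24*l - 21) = -3*l^4 + 24*l^3 - 9*l^2 - 96*l + 84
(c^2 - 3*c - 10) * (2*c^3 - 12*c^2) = 2*c^5 - 18*c^4 + 16*c^3 + 120*c^2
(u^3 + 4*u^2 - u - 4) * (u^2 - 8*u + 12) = u^5 - 4*u^4 - 21*u^3 + 52*u^2 + 20*u - 48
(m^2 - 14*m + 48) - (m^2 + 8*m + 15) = 33 - 22*m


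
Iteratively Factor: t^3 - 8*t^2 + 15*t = (t - 3)*(t^2 - 5*t) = (t - 5)*(t - 3)*(t)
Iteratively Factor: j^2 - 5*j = (j - 5)*(j)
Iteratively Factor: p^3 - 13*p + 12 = (p + 4)*(p^2 - 4*p + 3) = (p - 1)*(p + 4)*(p - 3)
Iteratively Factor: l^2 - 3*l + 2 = (l - 2)*(l - 1)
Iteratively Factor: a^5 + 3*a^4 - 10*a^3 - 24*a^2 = (a)*(a^4 + 3*a^3 - 10*a^2 - 24*a) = a*(a + 2)*(a^3 + a^2 - 12*a) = a*(a - 3)*(a + 2)*(a^2 + 4*a) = a*(a - 3)*(a + 2)*(a + 4)*(a)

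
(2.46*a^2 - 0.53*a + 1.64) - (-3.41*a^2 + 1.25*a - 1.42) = 5.87*a^2 - 1.78*a + 3.06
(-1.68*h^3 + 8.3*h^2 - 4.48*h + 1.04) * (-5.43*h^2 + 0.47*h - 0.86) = 9.1224*h^5 - 45.8586*h^4 + 29.6722*h^3 - 14.8908*h^2 + 4.3416*h - 0.8944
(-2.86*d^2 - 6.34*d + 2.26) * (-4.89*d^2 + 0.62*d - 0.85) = 13.9854*d^4 + 29.2294*d^3 - 12.5512*d^2 + 6.7902*d - 1.921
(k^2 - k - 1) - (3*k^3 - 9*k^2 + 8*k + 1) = -3*k^3 + 10*k^2 - 9*k - 2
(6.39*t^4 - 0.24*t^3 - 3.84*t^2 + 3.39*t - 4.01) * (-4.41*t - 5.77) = -28.1799*t^5 - 35.8119*t^4 + 18.3192*t^3 + 7.2069*t^2 - 1.8762*t + 23.1377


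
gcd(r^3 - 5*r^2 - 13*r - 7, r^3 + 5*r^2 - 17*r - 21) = r + 1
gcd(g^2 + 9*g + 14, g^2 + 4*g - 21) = g + 7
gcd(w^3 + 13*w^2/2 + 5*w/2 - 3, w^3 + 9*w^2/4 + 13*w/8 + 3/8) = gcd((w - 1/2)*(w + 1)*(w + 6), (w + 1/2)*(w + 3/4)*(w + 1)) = w + 1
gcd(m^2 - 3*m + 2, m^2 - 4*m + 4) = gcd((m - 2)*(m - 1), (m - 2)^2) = m - 2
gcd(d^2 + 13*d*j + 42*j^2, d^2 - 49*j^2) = d + 7*j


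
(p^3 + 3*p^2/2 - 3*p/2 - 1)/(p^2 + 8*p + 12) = (2*p^2 - p - 1)/(2*(p + 6))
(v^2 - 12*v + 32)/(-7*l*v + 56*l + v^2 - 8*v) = (v - 4)/(-7*l + v)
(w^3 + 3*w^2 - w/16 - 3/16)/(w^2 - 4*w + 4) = (16*w^3 + 48*w^2 - w - 3)/(16*(w^2 - 4*w + 4))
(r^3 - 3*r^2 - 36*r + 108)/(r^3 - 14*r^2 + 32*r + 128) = (r^3 - 3*r^2 - 36*r + 108)/(r^3 - 14*r^2 + 32*r + 128)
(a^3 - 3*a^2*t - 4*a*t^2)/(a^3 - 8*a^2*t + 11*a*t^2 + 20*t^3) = a/(a - 5*t)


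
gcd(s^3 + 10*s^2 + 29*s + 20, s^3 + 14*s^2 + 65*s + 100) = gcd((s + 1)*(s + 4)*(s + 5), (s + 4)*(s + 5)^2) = s^2 + 9*s + 20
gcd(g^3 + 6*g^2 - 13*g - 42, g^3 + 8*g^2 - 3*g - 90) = g - 3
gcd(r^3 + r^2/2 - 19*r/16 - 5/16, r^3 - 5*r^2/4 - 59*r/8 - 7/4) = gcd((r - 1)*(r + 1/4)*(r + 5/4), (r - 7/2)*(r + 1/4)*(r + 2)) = r + 1/4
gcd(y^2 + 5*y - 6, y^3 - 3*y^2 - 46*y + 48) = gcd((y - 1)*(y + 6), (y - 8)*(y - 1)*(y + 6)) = y^2 + 5*y - 6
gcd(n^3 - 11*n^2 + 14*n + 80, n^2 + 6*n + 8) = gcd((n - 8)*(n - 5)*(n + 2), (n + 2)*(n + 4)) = n + 2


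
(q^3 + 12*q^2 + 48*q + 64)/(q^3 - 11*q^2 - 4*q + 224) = (q^2 + 8*q + 16)/(q^2 - 15*q + 56)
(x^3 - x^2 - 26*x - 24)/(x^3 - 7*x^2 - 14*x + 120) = (x + 1)/(x - 5)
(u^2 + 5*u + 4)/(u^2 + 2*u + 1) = (u + 4)/(u + 1)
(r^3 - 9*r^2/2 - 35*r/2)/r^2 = r - 9/2 - 35/(2*r)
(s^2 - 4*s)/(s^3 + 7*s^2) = (s - 4)/(s*(s + 7))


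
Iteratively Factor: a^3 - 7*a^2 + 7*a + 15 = (a - 5)*(a^2 - 2*a - 3) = (a - 5)*(a - 3)*(a + 1)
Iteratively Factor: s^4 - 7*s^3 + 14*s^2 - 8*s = (s - 1)*(s^3 - 6*s^2 + 8*s) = (s - 4)*(s - 1)*(s^2 - 2*s) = s*(s - 4)*(s - 1)*(s - 2)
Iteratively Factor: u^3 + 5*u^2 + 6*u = (u + 3)*(u^2 + 2*u) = (u + 2)*(u + 3)*(u)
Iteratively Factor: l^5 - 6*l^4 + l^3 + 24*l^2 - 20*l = (l + 2)*(l^4 - 8*l^3 + 17*l^2 - 10*l) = (l - 2)*(l + 2)*(l^3 - 6*l^2 + 5*l) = (l - 2)*(l - 1)*(l + 2)*(l^2 - 5*l) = (l - 5)*(l - 2)*(l - 1)*(l + 2)*(l)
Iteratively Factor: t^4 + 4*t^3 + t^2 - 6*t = (t + 2)*(t^3 + 2*t^2 - 3*t) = t*(t + 2)*(t^2 + 2*t - 3) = t*(t + 2)*(t + 3)*(t - 1)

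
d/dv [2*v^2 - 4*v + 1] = 4*v - 4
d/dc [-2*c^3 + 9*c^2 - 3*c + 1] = -6*c^2 + 18*c - 3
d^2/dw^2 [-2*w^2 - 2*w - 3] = -4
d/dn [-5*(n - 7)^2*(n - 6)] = 5*(19 - 3*n)*(n - 7)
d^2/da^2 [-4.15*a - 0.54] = 0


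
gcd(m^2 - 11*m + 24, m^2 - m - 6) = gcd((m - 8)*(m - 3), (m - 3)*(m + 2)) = m - 3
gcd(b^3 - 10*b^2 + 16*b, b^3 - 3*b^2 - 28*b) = b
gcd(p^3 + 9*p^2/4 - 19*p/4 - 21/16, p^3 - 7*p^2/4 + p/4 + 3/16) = p^2 - 5*p/4 - 3/8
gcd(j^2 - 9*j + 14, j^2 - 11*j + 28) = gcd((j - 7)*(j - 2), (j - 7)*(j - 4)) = j - 7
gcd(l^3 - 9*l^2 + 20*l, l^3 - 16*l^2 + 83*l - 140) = l^2 - 9*l + 20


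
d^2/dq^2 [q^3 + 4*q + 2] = 6*q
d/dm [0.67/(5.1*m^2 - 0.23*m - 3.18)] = (0.1541 - 6.834*m)/(-5.1*m^2 + 0.23*m + 3.18)^2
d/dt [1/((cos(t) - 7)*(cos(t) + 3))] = 2*(cos(t) - 2)*sin(t)/((cos(t) - 7)^2*(cos(t) + 3)^2)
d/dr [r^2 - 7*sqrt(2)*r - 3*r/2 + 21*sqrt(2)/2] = 2*r - 7*sqrt(2) - 3/2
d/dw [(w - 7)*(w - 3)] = 2*w - 10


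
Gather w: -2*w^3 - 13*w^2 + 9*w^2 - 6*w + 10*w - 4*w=-2*w^3 - 4*w^2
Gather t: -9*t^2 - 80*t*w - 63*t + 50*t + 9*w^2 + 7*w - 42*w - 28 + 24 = -9*t^2 + t*(-80*w - 13) + 9*w^2 - 35*w - 4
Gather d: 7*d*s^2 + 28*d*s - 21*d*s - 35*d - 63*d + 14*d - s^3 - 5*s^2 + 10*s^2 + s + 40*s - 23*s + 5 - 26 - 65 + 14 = d*(7*s^2 + 7*s - 84) - s^3 + 5*s^2 + 18*s - 72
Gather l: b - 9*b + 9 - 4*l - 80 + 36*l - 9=-8*b + 32*l - 80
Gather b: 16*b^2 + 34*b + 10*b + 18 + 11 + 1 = 16*b^2 + 44*b + 30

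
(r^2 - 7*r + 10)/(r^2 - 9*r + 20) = (r - 2)/(r - 4)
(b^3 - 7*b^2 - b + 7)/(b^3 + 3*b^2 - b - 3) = (b - 7)/(b + 3)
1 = 1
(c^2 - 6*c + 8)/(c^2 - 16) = (c - 2)/(c + 4)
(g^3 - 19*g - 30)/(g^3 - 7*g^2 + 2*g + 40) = (g + 3)/(g - 4)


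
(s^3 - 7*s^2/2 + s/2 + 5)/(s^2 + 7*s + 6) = (s^2 - 9*s/2 + 5)/(s + 6)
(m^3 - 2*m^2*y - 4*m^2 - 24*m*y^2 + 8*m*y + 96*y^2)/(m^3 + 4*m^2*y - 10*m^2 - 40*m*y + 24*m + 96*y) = (m - 6*y)/(m - 6)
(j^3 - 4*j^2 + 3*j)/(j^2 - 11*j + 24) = j*(j - 1)/(j - 8)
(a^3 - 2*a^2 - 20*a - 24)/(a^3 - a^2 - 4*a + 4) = (a^2 - 4*a - 12)/(a^2 - 3*a + 2)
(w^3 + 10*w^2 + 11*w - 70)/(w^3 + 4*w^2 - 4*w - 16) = (w^2 + 12*w + 35)/(w^2 + 6*w + 8)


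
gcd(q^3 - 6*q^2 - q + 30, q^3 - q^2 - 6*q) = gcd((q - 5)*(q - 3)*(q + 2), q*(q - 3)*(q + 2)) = q^2 - q - 6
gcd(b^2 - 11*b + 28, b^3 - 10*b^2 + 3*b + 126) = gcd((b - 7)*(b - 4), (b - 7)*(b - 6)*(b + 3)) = b - 7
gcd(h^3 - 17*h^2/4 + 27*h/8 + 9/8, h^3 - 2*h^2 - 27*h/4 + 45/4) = h^2 - 9*h/2 + 9/2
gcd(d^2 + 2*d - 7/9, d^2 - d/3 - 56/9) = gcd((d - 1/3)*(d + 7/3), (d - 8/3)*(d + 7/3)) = d + 7/3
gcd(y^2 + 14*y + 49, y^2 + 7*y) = y + 7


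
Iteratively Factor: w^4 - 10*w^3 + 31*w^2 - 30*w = (w)*(w^3 - 10*w^2 + 31*w - 30) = w*(w - 3)*(w^2 - 7*w + 10) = w*(w - 3)*(w - 2)*(w - 5)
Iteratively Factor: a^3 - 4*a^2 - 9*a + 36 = (a - 3)*(a^2 - a - 12) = (a - 4)*(a - 3)*(a + 3)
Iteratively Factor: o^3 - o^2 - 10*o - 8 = (o - 4)*(o^2 + 3*o + 2) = (o - 4)*(o + 2)*(o + 1)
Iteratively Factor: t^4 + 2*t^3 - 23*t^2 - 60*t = (t)*(t^3 + 2*t^2 - 23*t - 60) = t*(t + 3)*(t^2 - t - 20) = t*(t - 5)*(t + 3)*(t + 4)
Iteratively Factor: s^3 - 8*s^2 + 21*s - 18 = (s - 3)*(s^2 - 5*s + 6) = (s - 3)*(s - 2)*(s - 3)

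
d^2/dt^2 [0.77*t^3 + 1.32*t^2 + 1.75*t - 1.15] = 4.62*t + 2.64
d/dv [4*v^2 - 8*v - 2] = 8*v - 8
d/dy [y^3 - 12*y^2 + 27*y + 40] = 3*y^2 - 24*y + 27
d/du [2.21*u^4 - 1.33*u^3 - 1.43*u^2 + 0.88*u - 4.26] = 8.84*u^3 - 3.99*u^2 - 2.86*u + 0.88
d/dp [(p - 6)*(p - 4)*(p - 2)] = 3*p^2 - 24*p + 44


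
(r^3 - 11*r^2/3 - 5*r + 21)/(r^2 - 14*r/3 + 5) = (3*r^2 - 2*r - 21)/(3*r - 5)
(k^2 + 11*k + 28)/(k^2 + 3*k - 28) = (k + 4)/(k - 4)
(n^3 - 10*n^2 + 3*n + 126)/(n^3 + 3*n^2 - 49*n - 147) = (n - 6)/(n + 7)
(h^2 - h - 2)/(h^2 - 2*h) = (h + 1)/h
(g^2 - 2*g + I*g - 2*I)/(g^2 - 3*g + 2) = (g + I)/(g - 1)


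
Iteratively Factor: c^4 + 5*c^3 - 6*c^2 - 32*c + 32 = (c - 1)*(c^3 + 6*c^2 - 32) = (c - 1)*(c + 4)*(c^2 + 2*c - 8) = (c - 1)*(c + 4)^2*(c - 2)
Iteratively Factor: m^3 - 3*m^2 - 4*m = (m + 1)*(m^2 - 4*m) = m*(m + 1)*(m - 4)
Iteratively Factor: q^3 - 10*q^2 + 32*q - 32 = (q - 2)*(q^2 - 8*q + 16) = (q - 4)*(q - 2)*(q - 4)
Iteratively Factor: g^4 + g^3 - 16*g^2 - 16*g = (g)*(g^3 + g^2 - 16*g - 16) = g*(g + 1)*(g^2 - 16) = g*(g - 4)*(g + 1)*(g + 4)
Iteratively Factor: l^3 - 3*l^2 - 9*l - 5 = (l + 1)*(l^2 - 4*l - 5) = (l - 5)*(l + 1)*(l + 1)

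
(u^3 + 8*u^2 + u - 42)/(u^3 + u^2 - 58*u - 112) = (u^2 + u - 6)/(u^2 - 6*u - 16)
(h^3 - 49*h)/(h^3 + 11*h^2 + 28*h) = (h - 7)/(h + 4)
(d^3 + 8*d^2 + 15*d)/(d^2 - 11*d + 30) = d*(d^2 + 8*d + 15)/(d^2 - 11*d + 30)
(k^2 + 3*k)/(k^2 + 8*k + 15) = k/(k + 5)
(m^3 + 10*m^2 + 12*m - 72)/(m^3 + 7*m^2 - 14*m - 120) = (m^2 + 4*m - 12)/(m^2 + m - 20)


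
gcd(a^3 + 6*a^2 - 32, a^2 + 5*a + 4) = a + 4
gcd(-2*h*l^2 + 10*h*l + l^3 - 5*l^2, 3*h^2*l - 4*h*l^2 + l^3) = l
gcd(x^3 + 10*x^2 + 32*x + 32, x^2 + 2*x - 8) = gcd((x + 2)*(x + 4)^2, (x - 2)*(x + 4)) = x + 4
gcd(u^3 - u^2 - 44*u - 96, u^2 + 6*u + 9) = u + 3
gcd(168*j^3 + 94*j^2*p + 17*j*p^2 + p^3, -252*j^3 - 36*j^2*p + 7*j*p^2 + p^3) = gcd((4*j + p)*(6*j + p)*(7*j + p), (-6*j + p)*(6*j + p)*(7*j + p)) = 42*j^2 + 13*j*p + p^2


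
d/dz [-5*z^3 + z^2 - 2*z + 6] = -15*z^2 + 2*z - 2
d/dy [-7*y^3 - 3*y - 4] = -21*y^2 - 3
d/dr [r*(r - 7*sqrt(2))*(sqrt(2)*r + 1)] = 3*sqrt(2)*r^2 - 26*r - 7*sqrt(2)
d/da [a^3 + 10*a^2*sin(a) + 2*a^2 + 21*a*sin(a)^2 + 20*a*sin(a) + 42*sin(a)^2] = 10*a^2*cos(a) + 3*a^2 + 21*a*sin(2*a) + 20*sqrt(2)*a*sin(a + pi/4) + 4*a + 20*sin(a) + 42*sin(2*a) - 21*cos(2*a)/2 + 21/2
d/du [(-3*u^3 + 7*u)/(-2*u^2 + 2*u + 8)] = (-u*(2*u - 1)*(3*u^2 - 7) + (7 - 9*u^2)*(-u^2 + u + 4))/(2*(-u^2 + u + 4)^2)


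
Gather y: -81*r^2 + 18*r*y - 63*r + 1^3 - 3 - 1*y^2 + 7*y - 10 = -81*r^2 - 63*r - y^2 + y*(18*r + 7) - 12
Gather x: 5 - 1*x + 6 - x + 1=12 - 2*x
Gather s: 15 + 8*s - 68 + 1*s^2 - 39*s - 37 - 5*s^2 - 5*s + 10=-4*s^2 - 36*s - 80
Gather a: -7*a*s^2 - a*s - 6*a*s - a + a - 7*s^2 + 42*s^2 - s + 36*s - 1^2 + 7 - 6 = a*(-7*s^2 - 7*s) + 35*s^2 + 35*s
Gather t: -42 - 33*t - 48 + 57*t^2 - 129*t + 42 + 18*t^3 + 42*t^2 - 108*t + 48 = 18*t^3 + 99*t^2 - 270*t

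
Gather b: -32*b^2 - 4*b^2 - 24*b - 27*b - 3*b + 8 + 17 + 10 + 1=-36*b^2 - 54*b + 36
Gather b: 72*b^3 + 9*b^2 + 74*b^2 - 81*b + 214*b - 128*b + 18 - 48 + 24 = 72*b^3 + 83*b^2 + 5*b - 6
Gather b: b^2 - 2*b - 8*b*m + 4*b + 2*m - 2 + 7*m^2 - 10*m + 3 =b^2 + b*(2 - 8*m) + 7*m^2 - 8*m + 1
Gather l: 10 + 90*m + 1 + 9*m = 99*m + 11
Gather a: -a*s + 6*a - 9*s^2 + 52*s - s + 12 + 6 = a*(6 - s) - 9*s^2 + 51*s + 18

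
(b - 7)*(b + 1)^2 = b^3 - 5*b^2 - 13*b - 7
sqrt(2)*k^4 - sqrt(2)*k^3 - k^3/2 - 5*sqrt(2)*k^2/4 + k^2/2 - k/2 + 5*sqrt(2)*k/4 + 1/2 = (k - 1)*(k - sqrt(2))*(k + sqrt(2)/2)*(sqrt(2)*k + 1/2)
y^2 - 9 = (y - 3)*(y + 3)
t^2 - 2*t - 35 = (t - 7)*(t + 5)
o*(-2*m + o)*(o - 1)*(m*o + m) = -2*m^2*o^3 + 2*m^2*o + m*o^4 - m*o^2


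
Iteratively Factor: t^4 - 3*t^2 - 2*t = (t + 1)*(t^3 - t^2 - 2*t) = (t + 1)^2*(t^2 - 2*t) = t*(t + 1)^2*(t - 2)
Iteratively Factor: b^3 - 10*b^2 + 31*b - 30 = (b - 3)*(b^2 - 7*b + 10) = (b - 3)*(b - 2)*(b - 5)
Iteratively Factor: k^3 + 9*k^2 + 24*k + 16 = (k + 4)*(k^2 + 5*k + 4) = (k + 1)*(k + 4)*(k + 4)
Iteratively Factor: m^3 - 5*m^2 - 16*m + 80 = (m - 4)*(m^2 - m - 20) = (m - 5)*(m - 4)*(m + 4)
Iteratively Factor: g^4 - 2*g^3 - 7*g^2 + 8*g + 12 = (g - 2)*(g^3 - 7*g - 6) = (g - 2)*(g + 2)*(g^2 - 2*g - 3) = (g - 3)*(g - 2)*(g + 2)*(g + 1)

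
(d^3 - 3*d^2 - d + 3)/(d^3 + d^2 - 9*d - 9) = (d - 1)/(d + 3)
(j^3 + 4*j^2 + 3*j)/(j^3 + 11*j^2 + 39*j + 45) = j*(j + 1)/(j^2 + 8*j + 15)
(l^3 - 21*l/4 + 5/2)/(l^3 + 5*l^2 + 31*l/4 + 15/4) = (2*l^2 - 5*l + 2)/(2*l^2 + 5*l + 3)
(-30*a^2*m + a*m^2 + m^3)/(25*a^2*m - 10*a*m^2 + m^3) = (-6*a - m)/(5*a - m)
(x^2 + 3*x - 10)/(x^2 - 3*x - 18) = (-x^2 - 3*x + 10)/(-x^2 + 3*x + 18)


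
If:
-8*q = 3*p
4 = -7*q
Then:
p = 32/21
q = -4/7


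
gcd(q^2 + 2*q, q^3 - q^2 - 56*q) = q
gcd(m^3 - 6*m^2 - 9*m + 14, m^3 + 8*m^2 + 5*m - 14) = m^2 + m - 2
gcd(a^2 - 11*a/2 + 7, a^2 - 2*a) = a - 2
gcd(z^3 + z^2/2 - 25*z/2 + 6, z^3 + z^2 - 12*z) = z^2 + z - 12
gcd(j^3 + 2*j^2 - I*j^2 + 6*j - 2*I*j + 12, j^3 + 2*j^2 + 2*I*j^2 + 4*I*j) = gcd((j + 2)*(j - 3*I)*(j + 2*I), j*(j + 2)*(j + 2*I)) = j^2 + j*(2 + 2*I) + 4*I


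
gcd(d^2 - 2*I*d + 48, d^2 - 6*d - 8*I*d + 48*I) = d - 8*I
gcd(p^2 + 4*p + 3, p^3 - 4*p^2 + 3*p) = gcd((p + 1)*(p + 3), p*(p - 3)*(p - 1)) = 1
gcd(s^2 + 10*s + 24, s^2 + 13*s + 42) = s + 6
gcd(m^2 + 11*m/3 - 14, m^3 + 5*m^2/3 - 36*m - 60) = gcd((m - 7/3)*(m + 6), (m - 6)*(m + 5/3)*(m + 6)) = m + 6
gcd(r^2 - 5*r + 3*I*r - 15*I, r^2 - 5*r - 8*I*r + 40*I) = r - 5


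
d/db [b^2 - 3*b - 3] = 2*b - 3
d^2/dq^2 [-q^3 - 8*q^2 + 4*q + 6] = -6*q - 16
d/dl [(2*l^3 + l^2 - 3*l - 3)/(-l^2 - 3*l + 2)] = (-2*l^4 - 12*l^3 + 6*l^2 - 2*l - 15)/(l^4 + 6*l^3 + 5*l^2 - 12*l + 4)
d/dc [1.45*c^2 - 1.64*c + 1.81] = 2.9*c - 1.64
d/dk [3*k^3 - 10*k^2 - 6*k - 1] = 9*k^2 - 20*k - 6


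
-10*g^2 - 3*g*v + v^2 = (-5*g + v)*(2*g + v)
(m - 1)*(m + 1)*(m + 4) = m^3 + 4*m^2 - m - 4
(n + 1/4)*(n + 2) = n^2 + 9*n/4 + 1/2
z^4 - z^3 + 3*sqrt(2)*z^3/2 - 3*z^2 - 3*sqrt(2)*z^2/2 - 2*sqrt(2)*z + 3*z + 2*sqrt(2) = (z - 1)*(z - sqrt(2))*(z + sqrt(2)/2)*(z + 2*sqrt(2))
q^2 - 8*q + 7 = (q - 7)*(q - 1)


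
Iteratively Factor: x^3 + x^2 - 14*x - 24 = (x - 4)*(x^2 + 5*x + 6) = (x - 4)*(x + 3)*(x + 2)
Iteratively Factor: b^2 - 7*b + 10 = (b - 2)*(b - 5)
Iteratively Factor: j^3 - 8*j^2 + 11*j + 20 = (j + 1)*(j^2 - 9*j + 20) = (j - 4)*(j + 1)*(j - 5)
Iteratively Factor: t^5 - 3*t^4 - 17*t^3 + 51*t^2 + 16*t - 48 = (t - 1)*(t^4 - 2*t^3 - 19*t^2 + 32*t + 48) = (t - 1)*(t + 1)*(t^3 - 3*t^2 - 16*t + 48) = (t - 1)*(t + 1)*(t + 4)*(t^2 - 7*t + 12) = (t - 3)*(t - 1)*(t + 1)*(t + 4)*(t - 4)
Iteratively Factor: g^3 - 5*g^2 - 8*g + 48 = (g + 3)*(g^2 - 8*g + 16) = (g - 4)*(g + 3)*(g - 4)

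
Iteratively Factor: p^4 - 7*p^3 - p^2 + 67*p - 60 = (p - 4)*(p^3 - 3*p^2 - 13*p + 15) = (p - 5)*(p - 4)*(p^2 + 2*p - 3) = (p - 5)*(p - 4)*(p - 1)*(p + 3)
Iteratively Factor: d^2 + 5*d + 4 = (d + 1)*(d + 4)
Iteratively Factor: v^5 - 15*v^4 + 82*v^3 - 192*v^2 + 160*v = (v)*(v^4 - 15*v^3 + 82*v^2 - 192*v + 160) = v*(v - 5)*(v^3 - 10*v^2 + 32*v - 32) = v*(v - 5)*(v - 4)*(v^2 - 6*v + 8) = v*(v - 5)*(v - 4)^2*(v - 2)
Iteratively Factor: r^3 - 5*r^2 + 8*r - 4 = (r - 2)*(r^2 - 3*r + 2) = (r - 2)^2*(r - 1)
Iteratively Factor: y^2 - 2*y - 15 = (y - 5)*(y + 3)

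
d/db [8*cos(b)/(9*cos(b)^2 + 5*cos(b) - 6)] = 24*(3*cos(b)^2 + 2)*sin(b)/(-9*sin(b)^2 + 5*cos(b) + 3)^2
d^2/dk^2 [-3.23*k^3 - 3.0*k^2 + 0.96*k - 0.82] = -19.38*k - 6.0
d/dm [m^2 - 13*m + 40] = 2*m - 13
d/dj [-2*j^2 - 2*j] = -4*j - 2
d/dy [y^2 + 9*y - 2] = 2*y + 9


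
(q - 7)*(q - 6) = q^2 - 13*q + 42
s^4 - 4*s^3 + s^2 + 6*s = s*(s - 3)*(s - 2)*(s + 1)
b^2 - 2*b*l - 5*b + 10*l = (b - 5)*(b - 2*l)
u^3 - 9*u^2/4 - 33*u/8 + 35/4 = (u - 5/2)*(u - 7/4)*(u + 2)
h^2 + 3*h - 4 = (h - 1)*(h + 4)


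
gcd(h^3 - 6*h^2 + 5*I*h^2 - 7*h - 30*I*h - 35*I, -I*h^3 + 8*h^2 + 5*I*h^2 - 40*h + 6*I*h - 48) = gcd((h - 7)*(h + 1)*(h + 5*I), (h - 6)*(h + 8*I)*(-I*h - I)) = h + 1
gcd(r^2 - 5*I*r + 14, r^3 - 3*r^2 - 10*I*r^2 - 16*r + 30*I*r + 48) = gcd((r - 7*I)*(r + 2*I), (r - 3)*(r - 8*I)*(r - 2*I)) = 1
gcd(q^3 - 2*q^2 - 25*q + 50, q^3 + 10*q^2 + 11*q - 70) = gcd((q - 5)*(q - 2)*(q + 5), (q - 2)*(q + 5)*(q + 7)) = q^2 + 3*q - 10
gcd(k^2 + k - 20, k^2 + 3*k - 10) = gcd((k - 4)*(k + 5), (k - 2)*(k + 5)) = k + 5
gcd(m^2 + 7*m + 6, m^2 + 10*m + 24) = m + 6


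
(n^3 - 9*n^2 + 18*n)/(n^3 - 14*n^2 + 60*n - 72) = n*(n - 3)/(n^2 - 8*n + 12)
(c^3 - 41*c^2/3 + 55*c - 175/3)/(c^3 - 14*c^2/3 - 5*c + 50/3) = (c - 7)/(c + 2)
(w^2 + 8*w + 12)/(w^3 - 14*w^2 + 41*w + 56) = (w^2 + 8*w + 12)/(w^3 - 14*w^2 + 41*w + 56)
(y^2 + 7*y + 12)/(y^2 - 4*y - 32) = (y + 3)/(y - 8)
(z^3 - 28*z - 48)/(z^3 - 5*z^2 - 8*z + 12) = (z + 4)/(z - 1)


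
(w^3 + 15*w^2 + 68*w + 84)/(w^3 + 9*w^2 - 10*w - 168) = (w + 2)/(w - 4)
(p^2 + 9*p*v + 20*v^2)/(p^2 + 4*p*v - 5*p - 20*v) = (p + 5*v)/(p - 5)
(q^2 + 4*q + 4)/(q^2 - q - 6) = (q + 2)/(q - 3)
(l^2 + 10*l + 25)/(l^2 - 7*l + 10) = (l^2 + 10*l + 25)/(l^2 - 7*l + 10)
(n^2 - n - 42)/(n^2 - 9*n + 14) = (n + 6)/(n - 2)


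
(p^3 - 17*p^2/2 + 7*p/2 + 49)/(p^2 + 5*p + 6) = (2*p^2 - 21*p + 49)/(2*(p + 3))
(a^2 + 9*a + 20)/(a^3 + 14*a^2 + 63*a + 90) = (a + 4)/(a^2 + 9*a + 18)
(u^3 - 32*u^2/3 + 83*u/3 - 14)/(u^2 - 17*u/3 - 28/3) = (3*u^2 - 11*u + 6)/(3*u + 4)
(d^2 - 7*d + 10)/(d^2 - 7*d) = (d^2 - 7*d + 10)/(d*(d - 7))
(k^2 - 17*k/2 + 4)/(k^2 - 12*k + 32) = (k - 1/2)/(k - 4)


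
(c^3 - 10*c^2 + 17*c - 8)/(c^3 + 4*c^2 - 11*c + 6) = (c - 8)/(c + 6)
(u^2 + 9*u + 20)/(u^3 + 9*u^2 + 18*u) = (u^2 + 9*u + 20)/(u*(u^2 + 9*u + 18))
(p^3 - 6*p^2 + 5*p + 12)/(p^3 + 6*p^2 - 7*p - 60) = (p^2 - 3*p - 4)/(p^2 + 9*p + 20)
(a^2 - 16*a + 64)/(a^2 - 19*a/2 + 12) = 2*(a - 8)/(2*a - 3)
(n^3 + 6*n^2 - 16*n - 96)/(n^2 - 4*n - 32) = (n^2 + 2*n - 24)/(n - 8)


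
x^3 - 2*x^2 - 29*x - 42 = (x - 7)*(x + 2)*(x + 3)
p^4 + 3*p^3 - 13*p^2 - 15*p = p*(p - 3)*(p + 1)*(p + 5)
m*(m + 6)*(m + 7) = m^3 + 13*m^2 + 42*m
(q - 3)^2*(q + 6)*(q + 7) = q^4 + 7*q^3 - 27*q^2 - 135*q + 378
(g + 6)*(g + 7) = g^2 + 13*g + 42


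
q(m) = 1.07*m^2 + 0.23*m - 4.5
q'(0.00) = 0.23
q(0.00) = -4.50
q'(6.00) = 13.07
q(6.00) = 35.40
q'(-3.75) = -7.80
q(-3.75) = 9.68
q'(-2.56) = -5.25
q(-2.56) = 1.92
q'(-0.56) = -0.97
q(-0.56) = -4.29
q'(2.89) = 6.41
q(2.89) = 5.10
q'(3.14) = 6.95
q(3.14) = 6.77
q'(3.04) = 6.74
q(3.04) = 6.09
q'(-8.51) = -17.98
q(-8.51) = 71.03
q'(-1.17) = -2.27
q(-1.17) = -3.30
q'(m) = 2.14*m + 0.23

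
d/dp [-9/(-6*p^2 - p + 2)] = 9*(-12*p - 1)/(6*p^2 + p - 2)^2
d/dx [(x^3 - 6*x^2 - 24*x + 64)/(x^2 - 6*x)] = (x^4 - 12*x^3 + 60*x^2 - 128*x + 384)/(x^2*(x^2 - 12*x + 36))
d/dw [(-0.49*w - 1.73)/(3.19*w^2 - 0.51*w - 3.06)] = (1.5631*w^2 + 11.0374*w + 0.6171)/(10.1761*w^4 - 3.2538*w^3 - 19.2627*w^2 + 3.1212*w + 9.3636)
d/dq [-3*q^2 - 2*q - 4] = -6*q - 2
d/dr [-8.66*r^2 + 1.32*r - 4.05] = 1.32 - 17.32*r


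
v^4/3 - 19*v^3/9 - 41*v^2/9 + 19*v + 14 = (v/3 + 1)*(v - 7)*(v - 3)*(v + 2/3)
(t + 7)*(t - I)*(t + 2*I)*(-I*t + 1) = -I*t^4 + 2*t^3 - 7*I*t^3 + 14*t^2 - I*t^2 + 2*t - 7*I*t + 14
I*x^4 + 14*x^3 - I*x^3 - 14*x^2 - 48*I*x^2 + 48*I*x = x*(x - 8*I)*(x - 6*I)*(I*x - I)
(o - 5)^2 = o^2 - 10*o + 25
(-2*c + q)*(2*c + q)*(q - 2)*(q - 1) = -4*c^2*q^2 + 12*c^2*q - 8*c^2 + q^4 - 3*q^3 + 2*q^2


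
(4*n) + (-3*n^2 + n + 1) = -3*n^2 + 5*n + 1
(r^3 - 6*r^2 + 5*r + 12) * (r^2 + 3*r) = r^5 - 3*r^4 - 13*r^3 + 27*r^2 + 36*r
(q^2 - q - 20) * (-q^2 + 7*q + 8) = -q^4 + 8*q^3 + 21*q^2 - 148*q - 160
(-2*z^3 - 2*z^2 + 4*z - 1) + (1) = -2*z^3 - 2*z^2 + 4*z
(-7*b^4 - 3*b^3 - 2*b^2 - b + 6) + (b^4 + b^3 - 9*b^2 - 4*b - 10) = -6*b^4 - 2*b^3 - 11*b^2 - 5*b - 4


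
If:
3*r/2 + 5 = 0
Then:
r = -10/3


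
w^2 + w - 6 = (w - 2)*(w + 3)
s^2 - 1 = (s - 1)*(s + 1)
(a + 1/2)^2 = a^2 + a + 1/4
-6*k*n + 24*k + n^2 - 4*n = (-6*k + n)*(n - 4)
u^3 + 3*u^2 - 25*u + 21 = (u - 3)*(u - 1)*(u + 7)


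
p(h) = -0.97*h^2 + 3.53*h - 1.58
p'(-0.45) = 4.40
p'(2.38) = -1.09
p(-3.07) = -21.56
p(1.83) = 1.63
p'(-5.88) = 14.94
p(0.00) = -1.58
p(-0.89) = -5.49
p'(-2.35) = 8.09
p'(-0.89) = 5.26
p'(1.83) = -0.02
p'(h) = 3.53 - 1.94*h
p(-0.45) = -3.36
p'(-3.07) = 9.49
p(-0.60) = -4.05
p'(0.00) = 3.53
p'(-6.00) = 15.17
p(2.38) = 1.33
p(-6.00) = -57.68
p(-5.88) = -55.87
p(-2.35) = -15.23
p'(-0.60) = 4.69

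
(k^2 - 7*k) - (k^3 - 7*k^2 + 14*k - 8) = -k^3 + 8*k^2 - 21*k + 8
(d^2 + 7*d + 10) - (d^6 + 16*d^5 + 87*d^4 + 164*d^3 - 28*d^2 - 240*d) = -d^6 - 16*d^5 - 87*d^4 - 164*d^3 + 29*d^2 + 247*d + 10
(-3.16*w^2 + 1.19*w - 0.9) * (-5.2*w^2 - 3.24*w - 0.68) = 16.432*w^4 + 4.0504*w^3 + 2.9732*w^2 + 2.1068*w + 0.612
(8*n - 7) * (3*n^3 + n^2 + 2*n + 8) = 24*n^4 - 13*n^3 + 9*n^2 + 50*n - 56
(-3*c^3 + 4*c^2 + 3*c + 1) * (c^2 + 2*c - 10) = -3*c^5 - 2*c^4 + 41*c^3 - 33*c^2 - 28*c - 10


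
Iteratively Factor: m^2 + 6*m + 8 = (m + 2)*(m + 4)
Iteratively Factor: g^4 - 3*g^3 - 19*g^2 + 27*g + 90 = (g + 2)*(g^3 - 5*g^2 - 9*g + 45) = (g - 3)*(g + 2)*(g^2 - 2*g - 15) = (g - 5)*(g - 3)*(g + 2)*(g + 3)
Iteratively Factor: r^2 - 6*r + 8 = (r - 4)*(r - 2)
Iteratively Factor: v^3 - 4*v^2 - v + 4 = (v + 1)*(v^2 - 5*v + 4) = (v - 1)*(v + 1)*(v - 4)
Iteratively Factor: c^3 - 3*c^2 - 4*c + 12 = (c - 2)*(c^2 - c - 6) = (c - 2)*(c + 2)*(c - 3)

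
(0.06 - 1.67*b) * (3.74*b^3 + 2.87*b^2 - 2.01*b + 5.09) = -6.2458*b^4 - 4.5685*b^3 + 3.5289*b^2 - 8.6209*b + 0.3054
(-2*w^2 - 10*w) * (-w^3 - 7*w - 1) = 2*w^5 + 10*w^4 + 14*w^3 + 72*w^2 + 10*w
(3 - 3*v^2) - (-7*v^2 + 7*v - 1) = 4*v^2 - 7*v + 4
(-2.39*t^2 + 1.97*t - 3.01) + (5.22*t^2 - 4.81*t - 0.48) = 2.83*t^2 - 2.84*t - 3.49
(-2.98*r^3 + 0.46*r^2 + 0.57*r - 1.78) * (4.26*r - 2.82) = -12.6948*r^4 + 10.3632*r^3 + 1.131*r^2 - 9.1902*r + 5.0196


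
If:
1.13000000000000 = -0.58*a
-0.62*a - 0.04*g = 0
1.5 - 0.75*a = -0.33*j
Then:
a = -1.95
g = 30.20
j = -8.97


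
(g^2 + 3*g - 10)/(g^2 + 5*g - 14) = (g + 5)/(g + 7)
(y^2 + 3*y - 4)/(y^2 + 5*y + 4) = (y - 1)/(y + 1)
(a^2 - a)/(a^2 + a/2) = 2*(a - 1)/(2*a + 1)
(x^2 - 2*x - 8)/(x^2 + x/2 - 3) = 2*(x - 4)/(2*x - 3)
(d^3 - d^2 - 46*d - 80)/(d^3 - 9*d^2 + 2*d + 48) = (d + 5)/(d - 3)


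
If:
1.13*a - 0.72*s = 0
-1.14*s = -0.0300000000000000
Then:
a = 0.02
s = 0.03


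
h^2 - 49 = (h - 7)*(h + 7)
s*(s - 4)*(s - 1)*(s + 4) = s^4 - s^3 - 16*s^2 + 16*s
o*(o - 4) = o^2 - 4*o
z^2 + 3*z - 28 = (z - 4)*(z + 7)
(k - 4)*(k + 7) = k^2 + 3*k - 28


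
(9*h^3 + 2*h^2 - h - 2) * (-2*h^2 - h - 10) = -18*h^5 - 13*h^4 - 90*h^3 - 15*h^2 + 12*h + 20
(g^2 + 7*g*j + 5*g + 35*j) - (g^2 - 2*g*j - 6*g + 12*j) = 9*g*j + 11*g + 23*j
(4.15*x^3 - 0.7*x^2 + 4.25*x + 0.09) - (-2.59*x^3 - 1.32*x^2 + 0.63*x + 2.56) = 6.74*x^3 + 0.62*x^2 + 3.62*x - 2.47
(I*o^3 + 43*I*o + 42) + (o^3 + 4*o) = o^3 + I*o^3 + 4*o + 43*I*o + 42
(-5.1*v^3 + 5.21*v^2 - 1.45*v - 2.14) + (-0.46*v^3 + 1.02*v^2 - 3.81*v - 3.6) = -5.56*v^3 + 6.23*v^2 - 5.26*v - 5.74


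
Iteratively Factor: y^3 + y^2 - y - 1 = (y - 1)*(y^2 + 2*y + 1) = (y - 1)*(y + 1)*(y + 1)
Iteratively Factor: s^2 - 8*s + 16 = (s - 4)*(s - 4)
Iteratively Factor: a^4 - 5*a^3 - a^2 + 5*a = (a)*(a^3 - 5*a^2 - a + 5) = a*(a - 5)*(a^2 - 1) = a*(a - 5)*(a - 1)*(a + 1)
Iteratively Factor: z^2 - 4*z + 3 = (z - 3)*(z - 1)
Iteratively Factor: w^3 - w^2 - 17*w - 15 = (w + 1)*(w^2 - 2*w - 15) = (w + 1)*(w + 3)*(w - 5)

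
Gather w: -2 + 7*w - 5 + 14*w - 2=21*w - 9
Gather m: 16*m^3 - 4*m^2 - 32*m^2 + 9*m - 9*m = 16*m^3 - 36*m^2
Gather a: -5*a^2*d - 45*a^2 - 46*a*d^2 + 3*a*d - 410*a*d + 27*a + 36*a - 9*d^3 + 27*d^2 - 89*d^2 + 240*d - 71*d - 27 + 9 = a^2*(-5*d - 45) + a*(-46*d^2 - 407*d + 63) - 9*d^3 - 62*d^2 + 169*d - 18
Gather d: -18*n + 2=2 - 18*n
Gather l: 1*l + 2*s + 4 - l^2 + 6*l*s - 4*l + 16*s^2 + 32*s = -l^2 + l*(6*s - 3) + 16*s^2 + 34*s + 4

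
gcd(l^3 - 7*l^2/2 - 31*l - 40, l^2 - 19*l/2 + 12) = l - 8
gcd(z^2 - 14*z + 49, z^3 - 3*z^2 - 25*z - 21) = z - 7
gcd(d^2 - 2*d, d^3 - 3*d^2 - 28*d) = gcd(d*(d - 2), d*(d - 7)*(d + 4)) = d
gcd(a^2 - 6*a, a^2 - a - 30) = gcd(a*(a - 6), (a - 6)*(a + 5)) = a - 6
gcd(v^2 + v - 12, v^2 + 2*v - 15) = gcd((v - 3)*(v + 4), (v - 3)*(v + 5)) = v - 3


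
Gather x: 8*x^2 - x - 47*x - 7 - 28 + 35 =8*x^2 - 48*x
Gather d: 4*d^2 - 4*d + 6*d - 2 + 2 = 4*d^2 + 2*d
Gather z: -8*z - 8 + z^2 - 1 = z^2 - 8*z - 9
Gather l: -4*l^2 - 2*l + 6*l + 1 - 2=-4*l^2 + 4*l - 1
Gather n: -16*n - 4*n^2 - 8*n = -4*n^2 - 24*n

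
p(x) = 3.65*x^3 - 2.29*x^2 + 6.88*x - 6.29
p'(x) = 10.95*x^2 - 4.58*x + 6.88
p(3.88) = 199.13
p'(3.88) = 153.96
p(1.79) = 19.62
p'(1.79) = 33.77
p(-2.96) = -141.38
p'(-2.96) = 116.38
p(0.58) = -2.36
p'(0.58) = 7.91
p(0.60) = -2.20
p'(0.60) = 8.07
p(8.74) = 2315.75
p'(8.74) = 803.30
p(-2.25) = -74.94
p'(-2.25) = 72.62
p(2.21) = 37.13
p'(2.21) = 50.24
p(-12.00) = -6725.81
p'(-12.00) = 1638.64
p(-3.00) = -146.09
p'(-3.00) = 119.17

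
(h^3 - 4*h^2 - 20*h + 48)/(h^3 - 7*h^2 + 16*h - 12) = (h^2 - 2*h - 24)/(h^2 - 5*h + 6)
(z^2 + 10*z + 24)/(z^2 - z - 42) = (z + 4)/(z - 7)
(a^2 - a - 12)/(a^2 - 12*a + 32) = (a + 3)/(a - 8)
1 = 1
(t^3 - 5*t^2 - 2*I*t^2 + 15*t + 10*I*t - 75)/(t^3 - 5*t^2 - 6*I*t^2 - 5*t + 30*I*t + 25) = (t + 3*I)/(t - I)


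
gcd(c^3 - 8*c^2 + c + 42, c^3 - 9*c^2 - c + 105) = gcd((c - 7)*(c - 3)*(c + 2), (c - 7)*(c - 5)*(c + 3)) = c - 7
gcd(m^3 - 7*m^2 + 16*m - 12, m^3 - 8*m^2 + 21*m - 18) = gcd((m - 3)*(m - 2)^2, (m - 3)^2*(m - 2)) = m^2 - 5*m + 6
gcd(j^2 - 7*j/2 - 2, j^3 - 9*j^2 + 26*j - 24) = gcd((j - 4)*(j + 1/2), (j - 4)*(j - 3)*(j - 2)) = j - 4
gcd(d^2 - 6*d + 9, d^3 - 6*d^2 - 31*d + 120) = d - 3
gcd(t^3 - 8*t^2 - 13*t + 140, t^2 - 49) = t - 7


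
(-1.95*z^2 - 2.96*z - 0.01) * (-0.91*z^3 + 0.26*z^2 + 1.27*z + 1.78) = 1.7745*z^5 + 2.1866*z^4 - 3.237*z^3 - 7.2328*z^2 - 5.2815*z - 0.0178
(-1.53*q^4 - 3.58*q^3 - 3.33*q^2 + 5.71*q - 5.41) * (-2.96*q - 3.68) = 4.5288*q^5 + 16.2272*q^4 + 23.0312*q^3 - 4.6472*q^2 - 4.9992*q + 19.9088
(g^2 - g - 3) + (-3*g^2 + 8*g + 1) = -2*g^2 + 7*g - 2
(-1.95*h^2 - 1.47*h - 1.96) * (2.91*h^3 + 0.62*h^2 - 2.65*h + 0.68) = -5.6745*h^5 - 5.4867*h^4 - 1.4475*h^3 + 1.3543*h^2 + 4.1944*h - 1.3328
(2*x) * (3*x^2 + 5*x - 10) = 6*x^3 + 10*x^2 - 20*x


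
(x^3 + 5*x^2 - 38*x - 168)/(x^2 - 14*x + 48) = (x^2 + 11*x + 28)/(x - 8)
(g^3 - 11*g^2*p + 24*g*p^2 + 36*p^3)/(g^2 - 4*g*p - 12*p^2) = (g^2 - 5*g*p - 6*p^2)/(g + 2*p)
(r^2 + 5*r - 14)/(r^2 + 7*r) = (r - 2)/r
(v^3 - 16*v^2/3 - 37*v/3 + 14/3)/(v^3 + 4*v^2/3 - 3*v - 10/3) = (3*v^2 - 22*v + 7)/(3*v^2 - 2*v - 5)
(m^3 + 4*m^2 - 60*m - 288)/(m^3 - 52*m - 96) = (m + 6)/(m + 2)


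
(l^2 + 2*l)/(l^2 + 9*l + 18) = l*(l + 2)/(l^2 + 9*l + 18)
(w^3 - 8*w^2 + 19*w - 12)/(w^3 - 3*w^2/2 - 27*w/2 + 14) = 2*(w - 3)/(2*w + 7)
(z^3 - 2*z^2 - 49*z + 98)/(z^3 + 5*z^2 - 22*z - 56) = (z^2 - 9*z + 14)/(z^2 - 2*z - 8)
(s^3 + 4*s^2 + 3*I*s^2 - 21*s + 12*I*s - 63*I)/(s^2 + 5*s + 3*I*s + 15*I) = (s^2 + 4*s - 21)/(s + 5)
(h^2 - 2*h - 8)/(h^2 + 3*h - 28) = (h + 2)/(h + 7)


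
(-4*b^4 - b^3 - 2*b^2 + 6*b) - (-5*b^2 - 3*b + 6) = -4*b^4 - b^3 + 3*b^2 + 9*b - 6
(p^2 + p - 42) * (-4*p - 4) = -4*p^3 - 8*p^2 + 164*p + 168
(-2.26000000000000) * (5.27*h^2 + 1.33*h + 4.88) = -11.9102*h^2 - 3.0058*h - 11.0288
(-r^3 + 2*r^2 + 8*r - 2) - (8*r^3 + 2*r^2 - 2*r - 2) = -9*r^3 + 10*r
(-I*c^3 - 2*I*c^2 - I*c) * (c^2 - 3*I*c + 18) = -I*c^5 - 3*c^4 - 2*I*c^4 - 6*c^3 - 19*I*c^3 - 3*c^2 - 36*I*c^2 - 18*I*c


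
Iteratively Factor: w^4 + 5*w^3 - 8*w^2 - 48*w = (w)*(w^3 + 5*w^2 - 8*w - 48) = w*(w + 4)*(w^2 + w - 12) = w*(w - 3)*(w + 4)*(w + 4)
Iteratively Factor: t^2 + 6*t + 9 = (t + 3)*(t + 3)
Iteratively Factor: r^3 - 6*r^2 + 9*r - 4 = (r - 1)*(r^2 - 5*r + 4) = (r - 1)^2*(r - 4)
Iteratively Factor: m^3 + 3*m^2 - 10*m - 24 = (m + 2)*(m^2 + m - 12) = (m + 2)*(m + 4)*(m - 3)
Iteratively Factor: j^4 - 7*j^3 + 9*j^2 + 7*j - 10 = (j + 1)*(j^3 - 8*j^2 + 17*j - 10) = (j - 1)*(j + 1)*(j^2 - 7*j + 10) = (j - 2)*(j - 1)*(j + 1)*(j - 5)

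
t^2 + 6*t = t*(t + 6)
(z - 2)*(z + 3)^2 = z^3 + 4*z^2 - 3*z - 18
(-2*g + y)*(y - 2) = -2*g*y + 4*g + y^2 - 2*y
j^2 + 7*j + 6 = (j + 1)*(j + 6)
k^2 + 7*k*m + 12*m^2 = (k + 3*m)*(k + 4*m)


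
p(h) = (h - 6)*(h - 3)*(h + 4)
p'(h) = (h - 6)*(h - 3) + (h - 6)*(h + 4) + (h - 3)*(h + 4)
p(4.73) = -19.18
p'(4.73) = 1.82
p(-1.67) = 83.46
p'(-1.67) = 7.07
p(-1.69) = 83.31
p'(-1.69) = 7.47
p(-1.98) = 80.28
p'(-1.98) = 13.56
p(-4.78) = -65.42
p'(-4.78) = 98.35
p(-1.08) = 84.35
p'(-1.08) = -3.70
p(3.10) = -2.06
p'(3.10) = -20.17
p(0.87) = 53.21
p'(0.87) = -24.43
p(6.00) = 0.00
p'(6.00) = 30.00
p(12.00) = 864.00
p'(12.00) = 294.00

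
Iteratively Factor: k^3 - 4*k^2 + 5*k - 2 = (k - 1)*(k^2 - 3*k + 2) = (k - 2)*(k - 1)*(k - 1)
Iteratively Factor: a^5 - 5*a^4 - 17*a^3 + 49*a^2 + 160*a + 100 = (a - 5)*(a^4 - 17*a^2 - 36*a - 20) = (a - 5)*(a + 1)*(a^3 - a^2 - 16*a - 20) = (a - 5)*(a + 1)*(a + 2)*(a^2 - 3*a - 10) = (a - 5)^2*(a + 1)*(a + 2)*(a + 2)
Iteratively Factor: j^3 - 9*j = (j + 3)*(j^2 - 3*j) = (j - 3)*(j + 3)*(j)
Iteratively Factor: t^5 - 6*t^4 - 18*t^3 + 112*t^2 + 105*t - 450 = (t + 3)*(t^4 - 9*t^3 + 9*t^2 + 85*t - 150) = (t - 5)*(t + 3)*(t^3 - 4*t^2 - 11*t + 30) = (t - 5)*(t - 2)*(t + 3)*(t^2 - 2*t - 15) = (t - 5)*(t - 2)*(t + 3)^2*(t - 5)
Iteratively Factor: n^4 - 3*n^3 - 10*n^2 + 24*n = (n - 2)*(n^3 - n^2 - 12*n) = (n - 4)*(n - 2)*(n^2 + 3*n) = n*(n - 4)*(n - 2)*(n + 3)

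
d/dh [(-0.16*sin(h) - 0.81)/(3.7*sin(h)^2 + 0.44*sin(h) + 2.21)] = (0.592*sin(h)^2 + 5.994*sin(h) + 0.00280000000000002)*cos(h)/(13.69*sin(h)^4 + 3.256*sin(h)^3 + 16.5476*sin(h)^2 + 1.9448*sin(h) + 4.8841)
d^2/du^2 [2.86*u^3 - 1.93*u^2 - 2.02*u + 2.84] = 17.16*u - 3.86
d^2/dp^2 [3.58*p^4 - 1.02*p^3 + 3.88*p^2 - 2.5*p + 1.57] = 42.96*p^2 - 6.12*p + 7.76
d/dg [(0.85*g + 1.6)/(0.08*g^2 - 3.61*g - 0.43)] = (-0.068*g^2 - 0.256*g + 5.4105)/(0.0064*g^4 - 0.5776*g^3 + 12.9633*g^2 + 3.1046*g + 0.1849)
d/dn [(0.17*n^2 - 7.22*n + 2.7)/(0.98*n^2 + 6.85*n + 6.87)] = (8.2401*n^2 - 2.9562*n - 68.0964)/(0.9604*n^4 + 13.426*n^3 + 60.3877*n^2 + 94.119*n + 47.1969)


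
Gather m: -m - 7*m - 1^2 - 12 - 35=-8*m - 48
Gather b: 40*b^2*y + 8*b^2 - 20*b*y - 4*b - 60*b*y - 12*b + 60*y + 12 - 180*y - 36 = b^2*(40*y + 8) + b*(-80*y - 16) - 120*y - 24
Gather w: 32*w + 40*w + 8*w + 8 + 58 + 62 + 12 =80*w + 140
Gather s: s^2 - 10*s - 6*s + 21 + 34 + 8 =s^2 - 16*s + 63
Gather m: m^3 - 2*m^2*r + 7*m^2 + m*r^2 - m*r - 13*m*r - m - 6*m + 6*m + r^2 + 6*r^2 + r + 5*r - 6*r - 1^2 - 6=m^3 + m^2*(7 - 2*r) + m*(r^2 - 14*r - 1) + 7*r^2 - 7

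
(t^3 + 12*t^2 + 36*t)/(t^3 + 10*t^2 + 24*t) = (t + 6)/(t + 4)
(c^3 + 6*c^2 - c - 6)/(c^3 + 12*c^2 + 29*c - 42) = (c + 1)/(c + 7)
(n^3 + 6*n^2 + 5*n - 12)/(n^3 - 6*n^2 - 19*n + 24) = (n + 4)/(n - 8)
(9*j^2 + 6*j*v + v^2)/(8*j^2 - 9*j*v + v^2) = (9*j^2 + 6*j*v + v^2)/(8*j^2 - 9*j*v + v^2)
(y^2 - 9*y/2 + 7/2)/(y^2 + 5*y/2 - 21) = (y - 1)/(y + 6)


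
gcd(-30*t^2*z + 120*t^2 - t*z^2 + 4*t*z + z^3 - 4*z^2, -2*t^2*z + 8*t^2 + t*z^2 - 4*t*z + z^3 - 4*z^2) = z - 4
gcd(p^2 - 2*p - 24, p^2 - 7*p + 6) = p - 6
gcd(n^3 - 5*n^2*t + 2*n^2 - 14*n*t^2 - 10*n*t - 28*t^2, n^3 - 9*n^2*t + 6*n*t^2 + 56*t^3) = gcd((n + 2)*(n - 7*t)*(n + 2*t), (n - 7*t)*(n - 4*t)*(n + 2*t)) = -n^2 + 5*n*t + 14*t^2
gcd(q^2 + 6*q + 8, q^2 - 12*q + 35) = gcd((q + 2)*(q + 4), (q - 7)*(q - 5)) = 1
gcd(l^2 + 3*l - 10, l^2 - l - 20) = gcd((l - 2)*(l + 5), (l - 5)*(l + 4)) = 1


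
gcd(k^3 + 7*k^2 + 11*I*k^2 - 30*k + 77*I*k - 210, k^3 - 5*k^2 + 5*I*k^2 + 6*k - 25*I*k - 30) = k + 6*I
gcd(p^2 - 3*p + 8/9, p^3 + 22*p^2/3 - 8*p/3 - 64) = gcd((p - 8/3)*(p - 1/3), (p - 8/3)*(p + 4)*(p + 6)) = p - 8/3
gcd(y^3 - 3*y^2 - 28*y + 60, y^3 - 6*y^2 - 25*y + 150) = y^2 - y - 30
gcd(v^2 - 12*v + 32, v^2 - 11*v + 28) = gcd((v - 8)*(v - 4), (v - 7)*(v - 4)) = v - 4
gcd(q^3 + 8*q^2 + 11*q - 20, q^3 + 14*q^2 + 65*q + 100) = q^2 + 9*q + 20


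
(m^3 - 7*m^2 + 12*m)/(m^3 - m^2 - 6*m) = (m - 4)/(m + 2)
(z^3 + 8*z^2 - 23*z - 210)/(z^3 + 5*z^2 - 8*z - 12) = (z^2 + 2*z - 35)/(z^2 - z - 2)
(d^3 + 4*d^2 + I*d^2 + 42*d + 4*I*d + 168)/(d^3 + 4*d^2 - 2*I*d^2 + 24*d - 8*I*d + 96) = (d + 7*I)/(d + 4*I)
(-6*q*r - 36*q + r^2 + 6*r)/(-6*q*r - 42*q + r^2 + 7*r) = (r + 6)/(r + 7)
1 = 1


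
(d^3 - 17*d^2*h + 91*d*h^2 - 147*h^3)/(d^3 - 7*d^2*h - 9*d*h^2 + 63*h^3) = (d - 7*h)/(d + 3*h)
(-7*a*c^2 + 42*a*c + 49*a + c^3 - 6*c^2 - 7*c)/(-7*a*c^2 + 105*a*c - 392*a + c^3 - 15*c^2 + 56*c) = (c + 1)/(c - 8)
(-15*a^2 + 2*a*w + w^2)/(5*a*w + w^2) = (-3*a + w)/w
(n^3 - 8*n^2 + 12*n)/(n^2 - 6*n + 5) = n*(n^2 - 8*n + 12)/(n^2 - 6*n + 5)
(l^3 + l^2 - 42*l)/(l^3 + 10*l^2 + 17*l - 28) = l*(l - 6)/(l^2 + 3*l - 4)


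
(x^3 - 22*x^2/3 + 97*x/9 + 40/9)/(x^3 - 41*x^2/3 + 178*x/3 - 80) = (x + 1/3)/(x - 6)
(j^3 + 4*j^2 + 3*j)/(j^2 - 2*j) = (j^2 + 4*j + 3)/(j - 2)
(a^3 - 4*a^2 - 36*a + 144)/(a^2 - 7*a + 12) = (a^2 - 36)/(a - 3)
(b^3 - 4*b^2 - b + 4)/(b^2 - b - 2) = (b^2 - 5*b + 4)/(b - 2)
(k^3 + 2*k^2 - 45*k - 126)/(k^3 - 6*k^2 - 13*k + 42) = (k + 6)/(k - 2)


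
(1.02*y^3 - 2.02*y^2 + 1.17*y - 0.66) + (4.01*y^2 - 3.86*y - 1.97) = 1.02*y^3 + 1.99*y^2 - 2.69*y - 2.63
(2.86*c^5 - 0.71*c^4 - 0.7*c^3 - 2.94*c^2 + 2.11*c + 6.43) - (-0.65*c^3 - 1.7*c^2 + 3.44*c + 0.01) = 2.86*c^5 - 0.71*c^4 - 0.0499999999999999*c^3 - 1.24*c^2 - 1.33*c + 6.42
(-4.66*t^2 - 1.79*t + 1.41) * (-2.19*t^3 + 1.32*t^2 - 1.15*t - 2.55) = 10.2054*t^5 - 2.2311*t^4 - 0.0916999999999999*t^3 + 15.8027*t^2 + 2.943*t - 3.5955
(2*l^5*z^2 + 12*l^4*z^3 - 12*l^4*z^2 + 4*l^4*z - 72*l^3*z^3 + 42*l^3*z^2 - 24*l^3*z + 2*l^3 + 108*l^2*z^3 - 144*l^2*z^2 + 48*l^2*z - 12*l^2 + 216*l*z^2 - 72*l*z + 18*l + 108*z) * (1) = 2*l^5*z^2 + 12*l^4*z^3 - 12*l^4*z^2 + 4*l^4*z - 72*l^3*z^3 + 42*l^3*z^2 - 24*l^3*z + 2*l^3 + 108*l^2*z^3 - 144*l^2*z^2 + 48*l^2*z - 12*l^2 + 216*l*z^2 - 72*l*z + 18*l + 108*z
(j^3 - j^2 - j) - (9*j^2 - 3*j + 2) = j^3 - 10*j^2 + 2*j - 2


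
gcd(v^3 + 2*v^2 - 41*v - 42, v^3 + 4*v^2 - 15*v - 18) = v + 1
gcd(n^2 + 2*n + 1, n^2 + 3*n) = 1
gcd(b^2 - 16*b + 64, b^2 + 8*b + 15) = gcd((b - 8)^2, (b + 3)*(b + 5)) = 1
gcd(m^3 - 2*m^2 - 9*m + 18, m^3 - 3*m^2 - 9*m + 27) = m^2 - 9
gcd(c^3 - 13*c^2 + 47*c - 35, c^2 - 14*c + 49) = c - 7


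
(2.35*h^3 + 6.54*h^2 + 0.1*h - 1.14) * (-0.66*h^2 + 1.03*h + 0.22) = -1.551*h^5 - 1.8959*h^4 + 7.1872*h^3 + 2.2942*h^2 - 1.1522*h - 0.2508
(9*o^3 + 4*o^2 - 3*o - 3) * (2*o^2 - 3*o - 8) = 18*o^5 - 19*o^4 - 90*o^3 - 29*o^2 + 33*o + 24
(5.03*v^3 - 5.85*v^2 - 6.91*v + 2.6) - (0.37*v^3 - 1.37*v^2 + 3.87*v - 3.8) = 4.66*v^3 - 4.48*v^2 - 10.78*v + 6.4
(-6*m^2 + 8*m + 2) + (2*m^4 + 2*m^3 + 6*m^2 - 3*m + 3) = 2*m^4 + 2*m^3 + 5*m + 5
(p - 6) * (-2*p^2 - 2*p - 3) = -2*p^3 + 10*p^2 + 9*p + 18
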